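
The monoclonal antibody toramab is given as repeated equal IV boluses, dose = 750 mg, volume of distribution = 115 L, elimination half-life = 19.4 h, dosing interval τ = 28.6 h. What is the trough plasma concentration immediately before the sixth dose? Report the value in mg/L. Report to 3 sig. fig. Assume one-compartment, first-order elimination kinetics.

C₀ per dose = Dose / Vd = 750 / 115 = 6.522 mg/L
k = ln2 / t½ = 0.693147 / 19.4 = 0.03573 h⁻¹
Fraction remaining after one interval: r = e^(−kτ) = e^(−0.03573 × 28.6) = 0.3599
Before dose 6, 5 doses have been given (aged 1τ, 2τ, 3τ, 4τ, 5τ).
C_trough = C₀ × (r + r² + … + r^5) = C₀ × r(1−r^5)/(1−r)
        = 6.522 × 0.3599 × (1 − 0.006038) / (1 − 0.3599) = 3.645 mg/L

3.65 mg/L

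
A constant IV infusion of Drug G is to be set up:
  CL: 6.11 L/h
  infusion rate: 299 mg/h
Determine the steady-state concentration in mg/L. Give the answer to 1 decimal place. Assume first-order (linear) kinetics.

48.9 mg/L

At steady state Css = R₀ / CL = 299 / 6.110 = 48.94 mg/L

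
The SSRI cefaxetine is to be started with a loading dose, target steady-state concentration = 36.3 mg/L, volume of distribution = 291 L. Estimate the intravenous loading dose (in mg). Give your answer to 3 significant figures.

10600 mg

LD = Css × Vd = 36.3 × 291 = 10560 mg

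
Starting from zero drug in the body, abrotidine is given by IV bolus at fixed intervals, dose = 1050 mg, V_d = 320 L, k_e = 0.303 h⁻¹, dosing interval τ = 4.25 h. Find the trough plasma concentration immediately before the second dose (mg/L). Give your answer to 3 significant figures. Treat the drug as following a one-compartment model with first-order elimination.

0.905 mg/L

C₀ per dose = Dose / Vd = 1050 / 320 = 3.281 mg/L
Fraction remaining after one interval: r = e^(−kτ) = e^(−0.3030 × 4.25) = 0.2759
Before dose 2, 1 dose has been given (aged 1τ).
C_trough = C₀ × r = 3.281 × 0.2759 = 0.9052 mg/L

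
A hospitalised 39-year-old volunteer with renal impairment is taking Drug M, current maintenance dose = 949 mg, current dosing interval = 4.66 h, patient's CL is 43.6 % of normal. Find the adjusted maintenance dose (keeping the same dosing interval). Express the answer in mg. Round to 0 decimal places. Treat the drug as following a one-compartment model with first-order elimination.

To keep the same average steady-state level, dosing rate must scale with clearance.
CL ratio = 43.6 / 100 = 0.4360
New dose (same interval) = 949 × 0.4360 = 413.8 mg

414 mg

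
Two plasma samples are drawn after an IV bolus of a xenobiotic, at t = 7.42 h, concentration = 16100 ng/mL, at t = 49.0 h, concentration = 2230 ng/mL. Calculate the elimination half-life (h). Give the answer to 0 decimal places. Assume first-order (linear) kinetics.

15 h

k = ln(C₁/C₂) / (t₂ − t₁) = ln(16100/2230) / (49.0 − 7.42)
  = 1.977 / 41.58 = 0.04755 h⁻¹
t½ = ln2 / k = 0.693147 / 0.04755 = 14.58 h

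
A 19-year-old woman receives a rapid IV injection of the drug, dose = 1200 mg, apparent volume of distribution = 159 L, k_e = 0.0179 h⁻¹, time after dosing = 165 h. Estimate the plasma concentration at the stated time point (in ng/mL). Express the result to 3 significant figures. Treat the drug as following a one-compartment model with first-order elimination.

394 ng/mL

C₀ = Dose / Vd = 1200 / 159 = 7.547 mg/L
C = C₀ · e^(−k·t) = 7.547 × e^(−0.01790 × 165)
  = 7.547 × 0.05216 = 0.3937 mg/L
Convert: 0.3937 mg/L × 1000 = 393.7 ng/mL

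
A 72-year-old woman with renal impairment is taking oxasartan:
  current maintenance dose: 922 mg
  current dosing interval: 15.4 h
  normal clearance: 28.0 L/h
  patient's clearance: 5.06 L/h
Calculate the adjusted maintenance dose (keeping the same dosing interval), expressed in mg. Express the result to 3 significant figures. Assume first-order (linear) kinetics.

167 mg

To keep the same average steady-state level, dosing rate must scale with clearance.
CL ratio = 5.06 / 28.0 = 0.1807
New dose (same interval) = 922 × 0.1807 = 166.6 mg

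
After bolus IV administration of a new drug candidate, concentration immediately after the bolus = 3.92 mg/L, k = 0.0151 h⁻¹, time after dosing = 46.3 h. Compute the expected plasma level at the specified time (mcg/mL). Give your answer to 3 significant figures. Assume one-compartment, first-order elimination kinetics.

1.95 mcg/mL

C = C₀ · e^(−k·t) = 3.920 × e^(−0.01510 × 46.3)
  = 3.920 × 0.4970 = 1.948 mg/L
(1.948 mg/L = 1.948 mcg/mL)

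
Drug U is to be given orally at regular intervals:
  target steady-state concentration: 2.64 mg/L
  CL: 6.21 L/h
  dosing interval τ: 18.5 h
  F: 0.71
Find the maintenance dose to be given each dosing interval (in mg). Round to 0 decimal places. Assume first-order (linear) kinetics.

427 mg

At steady state, F × (Dose/τ) = Css × CL.
Dose = Css × CL × τ / F = 2.64 × 6.210 × 18.5 / 0.71 = 427.2 mg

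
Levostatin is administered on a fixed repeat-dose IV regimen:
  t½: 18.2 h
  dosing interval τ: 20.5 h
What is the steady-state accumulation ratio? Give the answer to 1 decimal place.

1.8

k = ln2 / t½ = 0.693147 / 18.2 = 0.03809 h⁻¹
e^(−kτ) = e^(−0.03809 × 20.5) = 0.4580
Accumulation ratio R = 1 / (1 − e^(−kτ)) = 1 / (1 − 0.4580) = 1.845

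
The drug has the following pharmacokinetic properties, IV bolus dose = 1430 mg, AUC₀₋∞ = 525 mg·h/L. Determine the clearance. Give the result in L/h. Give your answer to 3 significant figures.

CL = Dose / AUC = 1430 / 525 = 2.724 L/h

2.72 L/h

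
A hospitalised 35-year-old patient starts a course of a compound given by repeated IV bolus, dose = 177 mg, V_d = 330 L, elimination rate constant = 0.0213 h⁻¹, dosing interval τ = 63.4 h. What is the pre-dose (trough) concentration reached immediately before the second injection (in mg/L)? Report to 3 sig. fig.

0.139 mg/L

C₀ per dose = Dose / Vd = 177 / 330 = 0.5364 mg/L
Fraction remaining after one interval: r = e^(−kτ) = e^(−0.02130 × 63.4) = 0.2591
Before dose 2, 1 dose has been given (aged 1τ).
C_trough = C₀ × r = 0.5364 × 0.2591 = 0.1390 mg/L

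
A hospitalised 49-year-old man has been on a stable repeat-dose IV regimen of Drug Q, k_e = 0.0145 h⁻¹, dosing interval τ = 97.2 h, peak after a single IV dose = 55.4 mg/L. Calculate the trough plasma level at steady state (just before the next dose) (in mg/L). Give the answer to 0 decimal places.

18 mg/L

e^(−kτ) = e^(−0.01450 × 97.2) = 0.2443
Accumulation ratio R = 1 / (1 − e^(−kτ)) = 1 / (1 − 0.2443) = 1.323
Steady-state trough = C₀ × R × e^(−kτ) = 55.4 × 1.323 × 0.2443 = 17.91 mg/L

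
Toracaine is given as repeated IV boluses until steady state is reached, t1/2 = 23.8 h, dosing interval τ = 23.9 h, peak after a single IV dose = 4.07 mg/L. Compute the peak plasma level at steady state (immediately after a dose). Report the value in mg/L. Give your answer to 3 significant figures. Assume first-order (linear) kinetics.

8.12 mg/L

k = ln2 / t½ = 0.693147 / 23.8 = 0.02912 h⁻¹
e^(−kτ) = e^(−0.02912 × 23.9) = 0.4986
Accumulation ratio R = 1 / (1 − e^(−kτ)) = 1 / (1 − 0.4986) = 1.994
Steady-state peak = C₀ × R = 4.07 × 1.994 = 8.116 mg/L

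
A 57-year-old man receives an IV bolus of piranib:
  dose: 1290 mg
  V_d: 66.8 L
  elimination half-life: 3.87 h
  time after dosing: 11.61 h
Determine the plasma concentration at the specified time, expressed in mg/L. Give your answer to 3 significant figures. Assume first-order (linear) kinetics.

2.41 mg/L

C₀ = Dose / Vd = 1290 / 66.8 = 19.31 mg/L
k = ln2 / t½ = 0.693147 / 3.87 = 0.1791 h⁻¹
t / t½ = 11.61 / 3.87 = 3 half-lives
C = C₀ × (1/2)^3 = 19.31 × 0.1250 = 2.414 mg/L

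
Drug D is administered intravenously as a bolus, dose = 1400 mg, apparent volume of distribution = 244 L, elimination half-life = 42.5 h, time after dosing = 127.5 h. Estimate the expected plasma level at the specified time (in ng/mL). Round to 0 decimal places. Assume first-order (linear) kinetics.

717 ng/mL

C₀ = Dose / Vd = 1400 / 244 = 5.738 mg/L
k = ln2 / t½ = 0.693147 / 42.5 = 0.01631 h⁻¹
t / t½ = 127.5 / 42.5 = 3 half-lives
C = C₀ × (1/2)^3 = 5.738 × 0.1250 = 0.7173 mg/L
Convert: 0.7173 mg/L × 1000 = 717.3 ng/mL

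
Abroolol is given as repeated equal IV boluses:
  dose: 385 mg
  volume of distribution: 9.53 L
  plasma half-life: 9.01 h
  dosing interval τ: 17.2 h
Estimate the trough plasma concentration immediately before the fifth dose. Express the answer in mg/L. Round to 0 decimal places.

15 mg/L

C₀ per dose = Dose / Vd = 385 / 9.53 = 40.40 mg/L
k = ln2 / t½ = 0.693147 / 9.01 = 0.07693 h⁻¹
Fraction remaining after one interval: r = e^(−kτ) = e^(−0.07693 × 17.2) = 0.2663
Before dose 5, 4 doses have been given (aged 1τ, 2τ, 3τ, 4τ).
C_trough = C₀ × (r + r² + … + r^4) = C₀ × r(1−r^4)/(1−r)
        = 40.40 × 0.2663 × (1 − 0.005029) / (1 − 0.2663) = 14.59 mg/L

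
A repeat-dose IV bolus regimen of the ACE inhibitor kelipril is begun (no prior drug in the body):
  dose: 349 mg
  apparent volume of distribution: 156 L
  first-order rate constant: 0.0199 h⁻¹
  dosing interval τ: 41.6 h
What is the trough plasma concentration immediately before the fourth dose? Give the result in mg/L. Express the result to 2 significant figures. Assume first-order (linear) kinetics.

1.6 mg/L

C₀ per dose = Dose / Vd = 349 / 156 = 2.237 mg/L
Fraction remaining after one interval: r = e^(−kτ) = e^(−0.01990 × 41.6) = 0.4370
Before dose 4, 3 doses have been given (aged 1τ, 2τ, 3τ).
C_trough = C₀ × (r + r² + … + r^3) = C₀ × r(1−r^3)/(1−r)
        = 2.237 × 0.4370 × (1 − 0.08345) / (1 − 0.4370) = 1.591 mg/L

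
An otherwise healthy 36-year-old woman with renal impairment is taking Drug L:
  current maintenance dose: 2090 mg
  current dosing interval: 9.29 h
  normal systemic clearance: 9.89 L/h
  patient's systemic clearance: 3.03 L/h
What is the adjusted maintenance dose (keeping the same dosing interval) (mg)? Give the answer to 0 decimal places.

To keep the same average steady-state level, dosing rate must scale with clearance.
CL ratio = 3.03 / 9.89 = 0.3064
New dose (same interval) = 2090 × 0.3064 = 640.4 mg

640 mg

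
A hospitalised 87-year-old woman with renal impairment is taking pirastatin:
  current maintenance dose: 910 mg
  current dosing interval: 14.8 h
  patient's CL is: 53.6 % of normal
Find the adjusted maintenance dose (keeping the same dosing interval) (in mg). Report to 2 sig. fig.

490 mg

To keep the same average steady-state level, dosing rate must scale with clearance.
CL ratio = 53.6 / 100 = 0.5360
New dose (same interval) = 910 × 0.5360 = 487.8 mg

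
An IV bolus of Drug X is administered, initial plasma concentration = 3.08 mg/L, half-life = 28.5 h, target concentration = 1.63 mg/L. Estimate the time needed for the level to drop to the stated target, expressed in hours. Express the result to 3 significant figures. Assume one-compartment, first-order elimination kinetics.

26.2 h

k = ln2 / t½ = 0.693147 / 28.5 = 0.02432 h⁻¹
t = ln(C₀ / C) / k = ln(3.080 / 1.63) / 0.02432
  = ln(1.890) / 0.02432 = 0.6366 / 0.02432 = 26.18 h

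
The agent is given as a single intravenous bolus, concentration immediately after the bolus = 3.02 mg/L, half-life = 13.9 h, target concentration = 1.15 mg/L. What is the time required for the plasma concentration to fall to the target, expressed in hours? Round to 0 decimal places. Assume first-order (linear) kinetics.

19 h

k = ln2 / t½ = 0.693147 / 13.9 = 0.04987 h⁻¹
t = ln(C₀ / C) / k = ln(3.020 / 1.15) / 0.04987
  = ln(2.626) / 0.04987 = 0.9655 / 0.04987 = 19.36 h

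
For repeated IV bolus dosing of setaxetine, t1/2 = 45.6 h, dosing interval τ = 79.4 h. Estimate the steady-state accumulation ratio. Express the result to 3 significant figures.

1.43

k = ln2 / t½ = 0.693147 / 45.6 = 0.01520 h⁻¹
e^(−kτ) = e^(−0.01520 × 79.4) = 0.2991
Accumulation ratio R = 1 / (1 − e^(−kτ)) = 1 / (1 − 0.2991) = 1.427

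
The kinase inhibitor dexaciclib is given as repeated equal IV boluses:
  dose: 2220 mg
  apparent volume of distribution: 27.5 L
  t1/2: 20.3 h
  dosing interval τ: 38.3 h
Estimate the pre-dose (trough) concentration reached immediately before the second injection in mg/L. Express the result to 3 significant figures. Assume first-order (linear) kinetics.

C₀ per dose = Dose / Vd = 2220 / 27.5 = 80.73 mg/L
k = ln2 / t½ = 0.693147 / 20.3 = 0.03415 h⁻¹
Fraction remaining after one interval: r = e^(−kτ) = e^(−0.03415 × 38.3) = 0.2704
Before dose 2, 1 dose has been given (aged 1τ).
C_trough = C₀ × r = 80.73 × 0.2704 = 21.83 mg/L

21.8 mg/L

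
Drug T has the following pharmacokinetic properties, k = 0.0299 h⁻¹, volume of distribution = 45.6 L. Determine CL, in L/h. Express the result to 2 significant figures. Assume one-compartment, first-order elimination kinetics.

1.4 L/h

CL = k × Vd = 0.0299 × 45.6 = 1.363 L/h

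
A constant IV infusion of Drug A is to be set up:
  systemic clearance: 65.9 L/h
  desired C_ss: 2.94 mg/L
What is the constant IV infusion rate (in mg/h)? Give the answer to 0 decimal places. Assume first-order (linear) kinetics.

194 mg/h

At steady state, infusion rate R₀ = Css × CL = 2.94 × 65.90 = 193.7 mg/h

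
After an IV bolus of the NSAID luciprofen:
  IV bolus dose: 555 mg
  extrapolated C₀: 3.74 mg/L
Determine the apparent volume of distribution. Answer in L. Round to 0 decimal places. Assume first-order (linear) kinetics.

148 L

Vd = Dose / C₀ = 555.0 / 3.74 = 148.4 L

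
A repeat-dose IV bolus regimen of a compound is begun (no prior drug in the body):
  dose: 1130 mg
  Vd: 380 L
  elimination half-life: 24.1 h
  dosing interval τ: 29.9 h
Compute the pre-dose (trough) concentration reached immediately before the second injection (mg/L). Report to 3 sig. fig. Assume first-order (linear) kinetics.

1.26 mg/L

C₀ per dose = Dose / Vd = 1130 / 380 = 2.974 mg/L
k = ln2 / t½ = 0.693147 / 24.1 = 0.02876 h⁻¹
Fraction remaining after one interval: r = e^(−kτ) = e^(−0.02876 × 29.9) = 0.4232
Before dose 2, 1 dose has been given (aged 1τ).
C_trough = C₀ × r = 2.974 × 0.4232 = 1.259 mg/L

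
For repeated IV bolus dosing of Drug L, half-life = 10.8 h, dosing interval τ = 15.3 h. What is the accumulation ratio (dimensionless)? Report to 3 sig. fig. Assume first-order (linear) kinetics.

1.60

k = ln2 / t½ = 0.693147 / 10.8 = 0.06418 h⁻¹
e^(−kτ) = e^(−0.06418 × 15.3) = 0.3746
Accumulation ratio R = 1 / (1 − e^(−kτ)) = 1 / (1 − 0.3746) = 1.599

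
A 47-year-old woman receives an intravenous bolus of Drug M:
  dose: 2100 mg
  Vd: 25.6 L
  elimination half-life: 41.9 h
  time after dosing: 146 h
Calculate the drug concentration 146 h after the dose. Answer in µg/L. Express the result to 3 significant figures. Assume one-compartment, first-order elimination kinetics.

7330 µg/L

C₀ = Dose / Vd = 2100 / 25.6 = 82.03 mg/L
k = ln2 / t½ = 0.693147 / 41.9 = 0.01654 h⁻¹
C = C₀ · e^(−k·t) = 82.03 × e^(−0.01654 × 146)
  = 82.03 × 0.08938 = 7.332 mg/L
Convert: 7.332 mg/L × 1000 = 7332 µg/L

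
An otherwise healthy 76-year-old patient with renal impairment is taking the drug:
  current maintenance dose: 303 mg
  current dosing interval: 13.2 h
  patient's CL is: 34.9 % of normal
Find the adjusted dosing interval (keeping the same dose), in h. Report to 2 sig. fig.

To keep the same average steady-state level, dosing rate must scale with clearance.
CL ratio = 34.9 / 100 = 0.3490
New interval (same dose) = 13.2 / 0.3490 = 37.82 h

38 h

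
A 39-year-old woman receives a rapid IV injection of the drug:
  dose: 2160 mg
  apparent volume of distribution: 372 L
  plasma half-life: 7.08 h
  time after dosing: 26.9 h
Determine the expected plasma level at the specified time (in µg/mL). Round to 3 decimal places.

0.417 µg/mL

C₀ = Dose / Vd = 2160 / 372 = 5.806 mg/L
k = ln2 / t½ = 0.693147 / 7.08 = 0.09790 h⁻¹
C = C₀ · e^(−k·t) = 5.806 × e^(−0.09790 × 26.9)
  = 5.806 × 0.07183 = 0.4170 mg/L
(0.4170 mg/L = 0.4170 µg/mL)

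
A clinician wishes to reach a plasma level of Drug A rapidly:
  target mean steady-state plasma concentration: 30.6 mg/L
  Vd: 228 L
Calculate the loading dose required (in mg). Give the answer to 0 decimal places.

6977 mg

LD = Css × Vd = 30.6 × 228 = 6977 mg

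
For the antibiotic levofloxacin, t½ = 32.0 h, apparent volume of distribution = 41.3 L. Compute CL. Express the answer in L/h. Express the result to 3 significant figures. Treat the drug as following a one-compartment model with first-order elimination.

0.895 L/h

k = ln2 / t½ = 0.693147 / 32.0 = 0.02166 h⁻¹
CL = k × Vd = 0.02166 × 41.3 = 0.8946 L/h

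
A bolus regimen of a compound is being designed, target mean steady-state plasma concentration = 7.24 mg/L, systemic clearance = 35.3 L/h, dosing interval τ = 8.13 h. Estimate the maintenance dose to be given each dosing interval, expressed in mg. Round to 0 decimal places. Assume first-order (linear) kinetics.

2078 mg

At steady state, Dose/τ = Css × CL.
Dose = Css × CL × τ = 7.24 × 35.30 × 8.13 = 2078 mg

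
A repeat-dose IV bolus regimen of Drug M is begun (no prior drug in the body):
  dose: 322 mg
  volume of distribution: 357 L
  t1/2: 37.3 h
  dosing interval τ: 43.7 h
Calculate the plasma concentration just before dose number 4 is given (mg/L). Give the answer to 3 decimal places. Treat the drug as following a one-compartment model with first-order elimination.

C₀ per dose = Dose / Vd = 322 / 357 = 0.9020 mg/L
k = ln2 / t½ = 0.693147 / 37.3 = 0.01858 h⁻¹
Fraction remaining after one interval: r = e^(−kτ) = e^(−0.01858 × 43.7) = 0.4440
Before dose 4, 3 doses have been given (aged 1τ, 2τ, 3τ).
C_trough = C₀ × (r + r² + … + r^3) = C₀ × r(1−r^3)/(1−r)
        = 0.9020 × 0.4440 × (1 − 0.08753) / (1 − 0.4440) = 0.6573 mg/L

0.657 mg/L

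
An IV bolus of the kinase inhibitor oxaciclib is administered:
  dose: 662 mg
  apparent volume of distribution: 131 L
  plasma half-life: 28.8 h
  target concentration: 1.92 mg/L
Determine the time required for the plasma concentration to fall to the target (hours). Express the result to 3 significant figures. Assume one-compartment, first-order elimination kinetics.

C₀ = Dose / Vd = 662.0 / 131 = 5.053 mg/L
k = ln2 / t½ = 0.693147 / 28.8 = 0.02407 h⁻¹
t = ln(C₀ / C) / k = ln(5.053 / 1.92) / 0.02407
  = ln(2.632) / 0.02407 = 0.9677 / 0.02407 = 40.20 h

40.2 h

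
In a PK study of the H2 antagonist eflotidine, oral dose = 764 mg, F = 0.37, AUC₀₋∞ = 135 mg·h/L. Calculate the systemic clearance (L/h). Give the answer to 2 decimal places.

2.09 L/h

CL = F·Dose / AUC = 0.37 × 764 / 135 = 2.094 L/h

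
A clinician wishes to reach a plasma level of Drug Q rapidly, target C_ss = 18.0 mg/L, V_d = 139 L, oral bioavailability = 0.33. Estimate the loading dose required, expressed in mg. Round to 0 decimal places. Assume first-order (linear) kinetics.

7582 mg

LD = Css × Vd / F = 18.0 × 139 / 0.33 = 7582 mg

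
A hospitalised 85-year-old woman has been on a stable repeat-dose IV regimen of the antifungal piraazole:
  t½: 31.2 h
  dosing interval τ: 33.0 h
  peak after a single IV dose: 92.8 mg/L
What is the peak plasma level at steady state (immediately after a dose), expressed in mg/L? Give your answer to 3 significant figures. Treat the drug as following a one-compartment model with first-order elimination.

k = ln2 / t½ = 0.693147 / 31.2 = 0.02222 h⁻¹
e^(−kτ) = e^(−0.02222 × 33.0) = 0.4803
Accumulation ratio R = 1 / (1 − e^(−kτ)) = 1 / (1 − 0.4803) = 1.924
Steady-state peak = C₀ × R = 92.8 × 1.924 = 178.5 mg/L

179 mg/L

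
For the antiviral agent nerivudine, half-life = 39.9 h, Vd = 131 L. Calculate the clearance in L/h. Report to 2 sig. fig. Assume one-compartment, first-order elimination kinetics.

2.3 L/h

k = ln2 / t½ = 0.693147 / 39.9 = 0.01737 h⁻¹
CL = k × Vd = 0.01737 × 131 = 2.275 L/h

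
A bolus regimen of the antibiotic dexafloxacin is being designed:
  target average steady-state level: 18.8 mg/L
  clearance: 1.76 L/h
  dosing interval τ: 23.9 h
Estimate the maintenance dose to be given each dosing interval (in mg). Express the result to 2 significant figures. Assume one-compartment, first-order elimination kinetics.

790 mg

At steady state, Dose/τ = Css × CL.
Dose = Css × CL × τ = 18.8 × 1.760 × 23.9 = 790.8 mg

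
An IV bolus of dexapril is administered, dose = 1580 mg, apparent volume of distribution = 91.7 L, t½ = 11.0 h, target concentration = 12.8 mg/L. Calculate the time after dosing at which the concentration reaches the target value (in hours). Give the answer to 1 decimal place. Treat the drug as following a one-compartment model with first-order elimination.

C₀ = Dose / Vd = 1580 / 91.7 = 17.23 mg/L
k = ln2 / t½ = 0.693147 / 11.0 = 0.06301 h⁻¹
t = ln(C₀ / C) / k = ln(17.23 / 12.8) / 0.06301
  = ln(1.346) / 0.06301 = 0.2971 / 0.06301 = 4.715 h

4.7 h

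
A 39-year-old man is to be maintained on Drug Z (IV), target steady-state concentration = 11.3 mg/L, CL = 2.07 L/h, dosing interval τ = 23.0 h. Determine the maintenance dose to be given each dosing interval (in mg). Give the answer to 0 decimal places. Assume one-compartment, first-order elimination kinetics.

538 mg

At steady state, Dose/τ = Css × CL.
Dose = Css × CL × τ = 11.3 × 2.070 × 23.0 = 538.0 mg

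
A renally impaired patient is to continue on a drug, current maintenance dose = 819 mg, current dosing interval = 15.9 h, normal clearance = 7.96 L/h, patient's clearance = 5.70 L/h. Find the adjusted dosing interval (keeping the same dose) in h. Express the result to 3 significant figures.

To keep the same average steady-state level, dosing rate must scale with clearance.
CL ratio = 5.70 / 7.96 = 0.7161
New interval (same dose) = 15.9 / 0.7161 = 22.20 h

22.2 h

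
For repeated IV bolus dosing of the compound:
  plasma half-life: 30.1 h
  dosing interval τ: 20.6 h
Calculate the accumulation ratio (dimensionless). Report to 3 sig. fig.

2.65

k = ln2 / t½ = 0.693147 / 30.1 = 0.02303 h⁻¹
e^(−kτ) = e^(−0.02303 × 20.6) = 0.6222
Accumulation ratio R = 1 / (1 − e^(−kτ)) = 1 / (1 − 0.6222) = 2.647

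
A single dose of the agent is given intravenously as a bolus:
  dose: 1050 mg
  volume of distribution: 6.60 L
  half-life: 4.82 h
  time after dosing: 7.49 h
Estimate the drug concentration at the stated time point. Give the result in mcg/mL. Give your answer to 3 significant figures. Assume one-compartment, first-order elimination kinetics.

C₀ = Dose / Vd = 1050 / 6.60 = 159.1 mg/L
k = ln2 / t½ = 0.693147 / 4.82 = 0.1438 h⁻¹
C = C₀ · e^(−k·t) = 159.1 × e^(−0.1438 × 7.49)
  = 159.1 × 0.3406 = 54.19 mg/L
(54.19 mg/L = 54.19 mcg/mL)

54.2 mcg/mL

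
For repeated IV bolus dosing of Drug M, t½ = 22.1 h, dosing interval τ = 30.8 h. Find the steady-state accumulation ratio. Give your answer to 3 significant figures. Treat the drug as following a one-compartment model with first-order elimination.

1.61

k = ln2 / t½ = 0.693147 / 22.1 = 0.03136 h⁻¹
e^(−kτ) = e^(−0.03136 × 30.8) = 0.3806
Accumulation ratio R = 1 / (1 − e^(−kτ)) = 1 / (1 − 0.3806) = 1.614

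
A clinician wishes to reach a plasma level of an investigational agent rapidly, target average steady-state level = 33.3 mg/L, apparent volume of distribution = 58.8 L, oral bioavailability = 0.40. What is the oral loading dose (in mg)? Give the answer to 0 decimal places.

4895 mg

LD = Css × Vd / F = 33.3 × 58.8 / 0.40 = 4895 mg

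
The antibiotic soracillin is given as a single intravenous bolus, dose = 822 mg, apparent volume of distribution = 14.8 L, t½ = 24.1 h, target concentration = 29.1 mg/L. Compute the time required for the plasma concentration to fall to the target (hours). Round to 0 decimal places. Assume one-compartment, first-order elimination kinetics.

C₀ = Dose / Vd = 822.0 / 14.8 = 55.54 mg/L
k = ln2 / t½ = 0.693147 / 24.1 = 0.02876 h⁻¹
t = ln(C₀ / C) / k = ln(55.54 / 29.1) / 0.02876
  = ln(1.909) / 0.02876 = 0.6466 / 0.02876 = 22.48 h

22 h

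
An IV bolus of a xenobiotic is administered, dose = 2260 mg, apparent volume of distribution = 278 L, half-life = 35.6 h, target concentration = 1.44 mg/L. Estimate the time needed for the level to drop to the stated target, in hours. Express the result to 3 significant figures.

88.9 h

C₀ = Dose / Vd = 2260 / 278 = 8.129 mg/L
k = ln2 / t½ = 0.693147 / 35.6 = 0.01947 h⁻¹
t = ln(C₀ / C) / k = ln(8.129 / 1.44) / 0.01947
  = ln(5.645) / 0.01947 = 1.731 / 0.01947 = 88.91 h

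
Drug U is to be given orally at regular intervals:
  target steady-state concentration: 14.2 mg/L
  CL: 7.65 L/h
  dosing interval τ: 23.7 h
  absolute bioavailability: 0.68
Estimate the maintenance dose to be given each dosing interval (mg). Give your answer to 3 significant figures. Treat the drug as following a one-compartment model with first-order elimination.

At steady state, F × (Dose/τ) = Css × CL.
Dose = Css × CL × τ / F = 14.2 × 7.650 × 23.7 / 0.68 = 3786 mg

3790 mg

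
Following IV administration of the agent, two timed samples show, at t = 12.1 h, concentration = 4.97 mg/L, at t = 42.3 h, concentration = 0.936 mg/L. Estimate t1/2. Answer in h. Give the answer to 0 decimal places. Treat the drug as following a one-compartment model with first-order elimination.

k = ln(C₁/C₂) / (t₂ − t₁) = ln(4.97/0.936) / (42.3 − 12.1)
  = 1.670 / 30.20 = 0.05530 h⁻¹
t½ = ln2 / k = 0.693147 / 0.05530 = 12.53 h

13 h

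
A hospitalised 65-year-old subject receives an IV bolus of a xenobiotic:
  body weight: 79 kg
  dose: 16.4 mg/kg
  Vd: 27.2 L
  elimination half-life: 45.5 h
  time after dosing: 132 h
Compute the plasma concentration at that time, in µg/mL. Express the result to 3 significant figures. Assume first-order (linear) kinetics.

6.38 µg/mL

Total dose = 16.4 × 79 = 1296 mg
C₀ = Dose / Vd = 1296 / 27.2 = 47.65 mg/L
k = ln2 / t½ = 0.693147 / 45.5 = 0.01523 h⁻¹
C = C₀ · e^(−k·t) = 47.65 × e^(−0.01523 × 132)
  = 47.65 × 0.1339 = 6.380 mg/L
(6.380 mg/L = 6.380 µg/mL)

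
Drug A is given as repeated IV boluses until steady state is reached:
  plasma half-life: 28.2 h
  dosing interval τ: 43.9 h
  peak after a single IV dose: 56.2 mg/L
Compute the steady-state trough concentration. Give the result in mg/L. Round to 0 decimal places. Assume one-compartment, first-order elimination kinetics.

k = ln2 / t½ = 0.693147 / 28.2 = 0.02458 h⁻¹
e^(−kτ) = e^(−0.02458 × 43.9) = 0.3399
Accumulation ratio R = 1 / (1 − e^(−kτ)) = 1 / (1 − 0.3399) = 1.515
Steady-state trough = C₀ × R × e^(−kτ) = 56.2 × 1.515 × 0.3399 = 28.94 mg/L

29 mg/L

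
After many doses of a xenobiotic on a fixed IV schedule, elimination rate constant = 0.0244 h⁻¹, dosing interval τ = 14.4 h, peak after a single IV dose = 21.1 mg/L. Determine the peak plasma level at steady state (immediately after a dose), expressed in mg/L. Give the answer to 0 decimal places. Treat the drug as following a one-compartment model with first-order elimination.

e^(−kτ) = e^(−0.02440 × 14.4) = 0.7037
Accumulation ratio R = 1 / (1 − e^(−kτ)) = 1 / (1 − 0.7037) = 3.375
Steady-state peak = C₀ × R = 21.1 × 3.375 = 71.21 mg/L

71 mg/L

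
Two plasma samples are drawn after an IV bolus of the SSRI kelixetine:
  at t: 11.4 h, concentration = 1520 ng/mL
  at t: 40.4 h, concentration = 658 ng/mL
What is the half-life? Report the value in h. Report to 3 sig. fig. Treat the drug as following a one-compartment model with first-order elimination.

k = ln(C₁/C₂) / (t₂ − t₁) = ln(1520/658) / (40.4 − 11.4)
  = 0.8373 / 29.00 = 0.02887 h⁻¹
t½ = ln2 / k = 0.693147 / 0.02887 = 24.01 h

24.0 h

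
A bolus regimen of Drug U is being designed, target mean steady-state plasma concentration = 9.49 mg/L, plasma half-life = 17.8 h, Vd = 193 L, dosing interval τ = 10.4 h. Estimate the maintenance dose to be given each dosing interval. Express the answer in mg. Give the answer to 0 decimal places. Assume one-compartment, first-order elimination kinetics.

k = ln2 / t½ = 0.693147 / 17.8 = 0.03894 h⁻¹
CL = k × Vd = 0.03894 × 193 = 7.515 L/h
At steady state, Dose/τ = Css × CL.
Dose = Css × CL × τ = 9.49 × 7.515 × 10.4 = 741.7 mg

742 mg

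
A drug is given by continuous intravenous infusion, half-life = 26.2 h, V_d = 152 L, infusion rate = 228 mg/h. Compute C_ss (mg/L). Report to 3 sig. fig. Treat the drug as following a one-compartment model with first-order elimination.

k = ln2 / t½ = 0.693147 / 26.2 = 0.02646 h⁻¹
CL = k × Vd = 0.02646 × 152 = 4.022 L/h
At steady state Css = R₀ / CL = 228 / 4.022 = 56.69 mg/L

56.7 mg/L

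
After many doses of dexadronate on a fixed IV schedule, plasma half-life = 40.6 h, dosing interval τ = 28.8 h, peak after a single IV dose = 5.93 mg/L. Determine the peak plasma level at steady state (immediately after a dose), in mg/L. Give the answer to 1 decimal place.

15.3 mg/L

k = ln2 / t½ = 0.693147 / 40.6 = 0.01707 h⁻¹
e^(−kτ) = e^(−0.01707 × 28.8) = 0.6116
Accumulation ratio R = 1 / (1 − e^(−kτ)) = 1 / (1 − 0.6116) = 2.575
Steady-state peak = C₀ × R = 5.93 × 2.575 = 15.27 mg/L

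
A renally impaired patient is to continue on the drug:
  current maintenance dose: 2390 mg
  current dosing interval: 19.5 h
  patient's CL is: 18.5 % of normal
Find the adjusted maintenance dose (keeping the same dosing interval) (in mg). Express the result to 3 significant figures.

442 mg

To keep the same average steady-state level, dosing rate must scale with clearance.
CL ratio = 18.5 / 100 = 0.1850
New dose (same interval) = 2390 × 0.1850 = 442.2 mg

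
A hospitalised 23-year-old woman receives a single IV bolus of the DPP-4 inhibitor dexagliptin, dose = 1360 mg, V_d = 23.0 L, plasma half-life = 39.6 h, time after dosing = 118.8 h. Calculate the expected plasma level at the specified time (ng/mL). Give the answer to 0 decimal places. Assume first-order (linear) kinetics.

C₀ = Dose / Vd = 1360 / 23.0 = 59.13 mg/L
k = ln2 / t½ = 0.693147 / 39.6 = 0.01750 h⁻¹
t / t½ = 118.8 / 39.6 = 3 half-lives
C = C₀ × (1/2)^3 = 59.13 × 0.1250 = 7.391 mg/L
Convert: 7.391 mg/L × 1000 = 7391 ng/mL

7391 ng/mL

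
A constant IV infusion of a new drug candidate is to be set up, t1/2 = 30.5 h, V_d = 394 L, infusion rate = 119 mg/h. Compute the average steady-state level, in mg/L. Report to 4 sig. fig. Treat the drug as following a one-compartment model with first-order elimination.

13.29 mg/L

k = ln2 / t½ = 0.693147 / 30.5 = 0.02273 h⁻¹
CL = k × Vd = 0.02273 × 394 = 8.956 L/h
At steady state Css = R₀ / CL = 119 / 8.956 = 13.29 mg/L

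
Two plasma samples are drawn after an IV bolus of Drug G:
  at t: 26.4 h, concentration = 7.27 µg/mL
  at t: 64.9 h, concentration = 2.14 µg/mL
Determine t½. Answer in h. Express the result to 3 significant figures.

k = ln(C₁/C₂) / (t₂ − t₁) = ln(7.27/2.14) / (64.9 − 26.4)
  = 1.223 / 38.50 = 0.03177 h⁻¹
t½ = ln2 / k = 0.693147 / 0.03177 = 21.82 h

21.8 h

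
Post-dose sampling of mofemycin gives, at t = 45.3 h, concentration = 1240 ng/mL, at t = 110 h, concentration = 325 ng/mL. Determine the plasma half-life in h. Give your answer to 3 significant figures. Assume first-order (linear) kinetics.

33.5 h

k = ln(C₁/C₂) / (t₂ − t₁) = ln(1240/325) / (110 − 45.3)
  = 1.339 / 64.70 = 0.02070 h⁻¹
t½ = ln2 / k = 0.693147 / 0.02070 = 33.49 h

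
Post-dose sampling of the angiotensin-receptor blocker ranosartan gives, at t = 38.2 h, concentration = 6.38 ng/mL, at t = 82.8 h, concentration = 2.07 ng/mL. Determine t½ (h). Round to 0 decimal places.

27 h

k = ln(C₁/C₂) / (t₂ − t₁) = ln(6.38/2.07) / (82.8 − 38.2)
  = 1.126 / 44.60 = 0.02525 h⁻¹
t½ = ln2 / k = 0.693147 / 0.02525 = 27.45 h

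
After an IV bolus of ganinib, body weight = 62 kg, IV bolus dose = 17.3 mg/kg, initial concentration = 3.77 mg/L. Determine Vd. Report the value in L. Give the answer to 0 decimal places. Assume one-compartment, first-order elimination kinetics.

285 L

Dose = 17.3 × 62 = 1073 mg
Vd = Dose / C₀ = 1073 / 3.77 = 284.6 L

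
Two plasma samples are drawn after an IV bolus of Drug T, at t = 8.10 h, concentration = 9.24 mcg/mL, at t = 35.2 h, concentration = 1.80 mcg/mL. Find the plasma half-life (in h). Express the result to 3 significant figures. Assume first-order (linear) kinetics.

k = ln(C₁/C₂) / (t₂ − t₁) = ln(9.24/1.80) / (35.2 − 8.10)
  = 1.636 / 27.10 = 0.06037 h⁻¹
t½ = ln2 / k = 0.693147 / 0.06037 = 11.48 h

11.5 h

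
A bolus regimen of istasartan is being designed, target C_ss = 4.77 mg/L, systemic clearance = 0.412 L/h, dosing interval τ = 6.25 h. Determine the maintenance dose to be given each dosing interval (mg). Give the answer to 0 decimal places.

12 mg

At steady state, Dose/τ = Css × CL.
Dose = Css × CL × τ = 4.77 × 0.4120 × 6.25 = 12.28 mg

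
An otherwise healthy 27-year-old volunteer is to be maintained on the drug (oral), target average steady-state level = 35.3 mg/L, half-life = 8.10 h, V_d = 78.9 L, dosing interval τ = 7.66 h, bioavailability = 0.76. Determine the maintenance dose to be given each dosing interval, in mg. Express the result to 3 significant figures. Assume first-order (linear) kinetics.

k = ln2 / t½ = 0.693147 / 8.10 = 0.08557 h⁻¹
CL = k × Vd = 0.08557 × 78.9 = 6.751 L/h
At steady state, F × (Dose/τ) = Css × CL.
Dose = Css × CL × τ / F = 35.3 × 6.751 × 7.66 / 0.76 = 2402 mg

2400 mg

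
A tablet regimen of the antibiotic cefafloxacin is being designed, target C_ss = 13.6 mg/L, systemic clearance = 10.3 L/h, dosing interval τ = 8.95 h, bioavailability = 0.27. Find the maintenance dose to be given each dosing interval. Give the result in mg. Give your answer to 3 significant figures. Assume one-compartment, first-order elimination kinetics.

At steady state, F × (Dose/τ) = Css × CL.
Dose = Css × CL × τ / F = 13.6 × 10.30 × 8.95 / 0.27 = 4643 mg

4640 mg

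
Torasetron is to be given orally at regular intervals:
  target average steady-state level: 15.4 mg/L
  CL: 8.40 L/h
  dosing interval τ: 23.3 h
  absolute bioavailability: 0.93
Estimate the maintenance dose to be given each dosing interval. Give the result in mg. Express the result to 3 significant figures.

3240 mg

At steady state, F × (Dose/τ) = Css × CL.
Dose = Css × CL × τ / F = 15.4 × 8.400 × 23.3 / 0.93 = 3241 mg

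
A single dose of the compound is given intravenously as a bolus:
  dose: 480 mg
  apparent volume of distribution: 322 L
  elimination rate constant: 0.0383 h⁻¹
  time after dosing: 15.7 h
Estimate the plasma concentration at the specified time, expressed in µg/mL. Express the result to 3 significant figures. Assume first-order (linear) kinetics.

C₀ = Dose / Vd = 480.0 / 322 = 1.491 mg/L
C = C₀ · e^(−k·t) = 1.491 × e^(−0.03830 × 15.7)
  = 1.491 × 0.5481 = 0.8172 mg/L
(0.8172 mg/L = 0.8172 µg/mL)

0.817 µg/mL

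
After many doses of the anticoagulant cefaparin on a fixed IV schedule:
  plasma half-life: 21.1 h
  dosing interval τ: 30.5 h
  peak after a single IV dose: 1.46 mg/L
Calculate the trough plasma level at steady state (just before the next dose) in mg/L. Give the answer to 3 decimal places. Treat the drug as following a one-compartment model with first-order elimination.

0.847 mg/L

k = ln2 / t½ = 0.693147 / 21.1 = 0.03285 h⁻¹
e^(−kτ) = e^(−0.03285 × 30.5) = 0.3672
Accumulation ratio R = 1 / (1 − e^(−kτ)) = 1 / (1 − 0.3672) = 1.580
Steady-state trough = C₀ × R × e^(−kτ) = 1.46 × 1.580 × 0.3672 = 0.8471 mg/L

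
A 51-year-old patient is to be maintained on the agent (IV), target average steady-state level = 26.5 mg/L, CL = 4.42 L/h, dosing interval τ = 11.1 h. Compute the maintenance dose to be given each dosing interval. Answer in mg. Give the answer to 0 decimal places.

1300 mg

At steady state, Dose/τ = Css × CL.
Dose = Css × CL × τ = 26.5 × 4.420 × 11.1 = 1300 mg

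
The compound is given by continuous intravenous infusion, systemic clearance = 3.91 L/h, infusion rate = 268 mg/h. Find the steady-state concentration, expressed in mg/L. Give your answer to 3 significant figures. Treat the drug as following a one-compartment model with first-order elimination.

At steady state Css = R₀ / CL = 268 / 3.910 = 68.54 mg/L

68.5 mg/L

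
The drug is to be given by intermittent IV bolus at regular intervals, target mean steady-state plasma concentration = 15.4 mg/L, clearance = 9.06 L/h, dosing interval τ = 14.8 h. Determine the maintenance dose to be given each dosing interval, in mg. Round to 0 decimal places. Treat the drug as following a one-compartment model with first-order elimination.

At steady state, Dose/τ = Css × CL.
Dose = Css × CL × τ = 15.4 × 9.060 × 14.8 = 2065 mg

2065 mg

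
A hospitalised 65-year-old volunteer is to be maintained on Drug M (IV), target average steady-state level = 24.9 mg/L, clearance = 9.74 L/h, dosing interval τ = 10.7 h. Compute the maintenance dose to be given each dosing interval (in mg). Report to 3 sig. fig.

2600 mg

At steady state, Dose/τ = Css × CL.
Dose = Css × CL × τ = 24.9 × 9.740 × 10.7 = 2595 mg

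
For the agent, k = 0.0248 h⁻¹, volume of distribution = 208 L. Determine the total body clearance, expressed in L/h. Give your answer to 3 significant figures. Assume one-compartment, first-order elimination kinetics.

5.16 L/h

CL = k × Vd = 0.0248 × 208 = 5.158 L/h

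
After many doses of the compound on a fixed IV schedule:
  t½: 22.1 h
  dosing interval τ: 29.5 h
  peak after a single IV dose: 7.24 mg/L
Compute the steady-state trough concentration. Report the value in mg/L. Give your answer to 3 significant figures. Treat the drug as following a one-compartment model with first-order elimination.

k = ln2 / t½ = 0.693147 / 22.1 = 0.03136 h⁻¹
e^(−kτ) = e^(−0.03136 × 29.5) = 0.3965
Accumulation ratio R = 1 / (1 − e^(−kτ)) = 1 / (1 − 0.3965) = 1.657
Steady-state trough = C₀ × R × e^(−kτ) = 7.24 × 1.657 × 0.3965 = 4.757 mg/L

4.76 mg/L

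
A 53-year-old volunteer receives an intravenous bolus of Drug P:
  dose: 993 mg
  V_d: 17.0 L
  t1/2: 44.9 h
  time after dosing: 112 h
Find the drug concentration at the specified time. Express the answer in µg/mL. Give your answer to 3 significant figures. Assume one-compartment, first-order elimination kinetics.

10.4 µg/mL

C₀ = Dose / Vd = 993.0 / 17.0 = 58.41 mg/L
k = ln2 / t½ = 0.693147 / 44.9 = 0.01544 h⁻¹
C = C₀ · e^(−k·t) = 58.41 × e^(−0.01544 × 112)
  = 58.41 × 0.1774 = 10.36 mg/L
(10.36 mg/L = 10.36 µg/mL)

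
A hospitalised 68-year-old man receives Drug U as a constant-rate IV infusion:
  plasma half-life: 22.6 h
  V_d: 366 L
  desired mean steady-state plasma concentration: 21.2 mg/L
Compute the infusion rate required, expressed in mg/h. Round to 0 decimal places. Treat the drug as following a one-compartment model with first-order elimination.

238 mg/h

k = ln2 / t½ = 0.693147 / 22.6 = 0.03067 h⁻¹
CL = k × Vd = 0.03067 × 366 = 11.23 L/h
At steady state, infusion rate R₀ = Css × CL = 21.2 × 11.23 = 238.1 mg/h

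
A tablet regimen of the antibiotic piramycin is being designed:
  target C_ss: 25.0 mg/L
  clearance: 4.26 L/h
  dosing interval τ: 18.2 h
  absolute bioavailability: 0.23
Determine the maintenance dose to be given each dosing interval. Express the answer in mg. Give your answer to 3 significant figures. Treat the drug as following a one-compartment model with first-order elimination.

8430 mg

At steady state, F × (Dose/τ) = Css × CL.
Dose = Css × CL × τ / F = 25.0 × 4.260 × 18.2 / 0.23 = 8427 mg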